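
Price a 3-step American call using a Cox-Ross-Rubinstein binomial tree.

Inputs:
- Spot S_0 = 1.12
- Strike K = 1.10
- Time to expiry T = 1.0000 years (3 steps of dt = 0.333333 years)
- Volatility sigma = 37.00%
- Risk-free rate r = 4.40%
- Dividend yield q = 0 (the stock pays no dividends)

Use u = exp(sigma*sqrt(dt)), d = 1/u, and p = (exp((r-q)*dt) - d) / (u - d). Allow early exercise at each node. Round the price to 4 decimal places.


Answer: Price = V(0,0) = 0.2082

Derivation:
dt = T/N = 0.333333
u = exp(sigma*sqrt(dt)) = 1.238152; d = 1/u = 0.807656
p = (exp((r-q)*dt) - d) / (u - d) = 0.481118
Discount per step: exp(-r*dt) = 0.985440
Stock lattice S(k, i) with i counting down-moves:
  k=0: S(0,0) = 1.1200
  k=1: S(1,0) = 1.3867; S(1,1) = 0.9046
  k=2: S(2,0) = 1.7170; S(2,1) = 1.1200; S(2,2) = 0.7306
  k=3: S(3,0) = 2.1259; S(3,1) = 1.3867; S(3,2) = 0.9046; S(3,3) = 0.5901
Terminal payoffs V(N, i) = max(S_T - K, 0):
  V(3,0) = 1.025884; V(3,1) = 0.286730; V(3,2) = 0.000000; V(3,3) = 0.000000
Backward induction: V(k, i) = exp(-r*dt) * [p * V(k+1, i) + (1-p) * V(k+1, i+1)]; then take max(V_cont, immediate exercise) for American.
  V(2,0) = exp(-r*dt) * [p*1.025884 + (1-p)*0.286730] = 0.632997; exercise = 0.616982; V(2,0) = max -> 0.632997
  V(2,1) = exp(-r*dt) * [p*0.286730 + (1-p)*0.000000] = 0.135942; exercise = 0.020000; V(2,1) = max -> 0.135942
  V(2,2) = exp(-r*dt) * [p*0.000000 + (1-p)*0.000000] = 0.000000; exercise = 0.000000; V(2,2) = max -> 0.000000
  V(1,0) = exp(-r*dt) * [p*0.632997 + (1-p)*0.135942] = 0.369623; exercise = 0.286730; V(1,0) = max -> 0.369623
  V(1,1) = exp(-r*dt) * [p*0.135942 + (1-p)*0.000000] = 0.064452; exercise = 0.000000; V(1,1) = max -> 0.064452
  V(0,0) = exp(-r*dt) * [p*0.369623 + (1-p)*0.064452] = 0.208199; exercise = 0.020000; V(0,0) = max -> 0.208199


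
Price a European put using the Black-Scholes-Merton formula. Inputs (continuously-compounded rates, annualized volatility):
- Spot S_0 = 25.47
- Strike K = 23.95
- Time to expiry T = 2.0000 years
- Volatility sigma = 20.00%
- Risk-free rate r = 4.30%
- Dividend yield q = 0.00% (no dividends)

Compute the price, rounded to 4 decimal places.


d1 = (ln(S/K) + (r - q + 0.5*sigma^2) * T) / (sigma * sqrt(T)) = 0.66302916
d2 = d1 - sigma * sqrt(T) = 0.38018644
exp(-rT) = 0.91759423; exp(-qT) = 1.00000000
P = K * exp(-rT) * N(-d2) - S_0 * exp(-qT) * N(-d1)
N(-d1) = 0.25365594; N(-d2) = 0.35190351
P = 23.9500 * 0.91759423 * 0.35190351 - 25.4700 * 1.00000000 * 0.25365594 = 1.2729

Answer: Price = 1.2729


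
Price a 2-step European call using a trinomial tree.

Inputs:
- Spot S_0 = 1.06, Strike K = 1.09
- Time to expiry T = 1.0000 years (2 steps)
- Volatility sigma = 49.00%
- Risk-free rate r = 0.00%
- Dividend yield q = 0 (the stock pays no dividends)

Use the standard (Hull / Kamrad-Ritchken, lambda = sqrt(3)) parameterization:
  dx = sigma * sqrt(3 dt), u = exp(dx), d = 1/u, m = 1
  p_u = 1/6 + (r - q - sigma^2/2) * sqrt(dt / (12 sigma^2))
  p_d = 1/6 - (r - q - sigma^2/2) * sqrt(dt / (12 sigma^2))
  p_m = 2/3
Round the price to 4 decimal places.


dt = T/N = 0.500000; dx = sigma*sqrt(3*dt) = 0.600125
u = exp(dx) = 1.822347; d = 1/u = 0.548743
p_u = 0.116656, p_m = 0.666667, p_d = 0.216677
Discount per step: exp(-r*dt) = 1.000000
Stock lattice S(k, j) with j the centered position index:
  k=0: S(0,+0) = 1.0600
  k=1: S(1,-1) = 0.5817; S(1,+0) = 1.0600; S(1,+1) = 1.9317
  k=2: S(2,-2) = 0.3192; S(2,-1) = 0.5817; S(2,+0) = 1.0600; S(2,+1) = 1.9317; S(2,+2) = 3.5202
Terminal payoffs V(N, j) = max(S_T - K, 0):
  V(2,-2) = 0.000000; V(2,-1) = 0.000000; V(2,+0) = 0.000000; V(2,+1) = 0.841687; V(2,+2) = 2.430204
Backward induction: V(k, j) = exp(-r*dt) * [p_u * V(k+1, j+1) + p_m * V(k+1, j) + p_d * V(k+1, j-1)]
  V(1,-1) = exp(-r*dt) * [p_u*0.000000 + p_m*0.000000 + p_d*0.000000] = 0.000000
  V(1,+0) = exp(-r*dt) * [p_u*0.841687 + p_m*0.000000 + p_d*0.000000] = 0.098188
  V(1,+1) = exp(-r*dt) * [p_u*2.430204 + p_m*0.841687 + p_d*0.000000] = 0.844623
  V(0,+0) = exp(-r*dt) * [p_u*0.844623 + p_m*0.098188 + p_d*0.000000] = 0.163989

Answer: Price = V(0,0) = 0.1640


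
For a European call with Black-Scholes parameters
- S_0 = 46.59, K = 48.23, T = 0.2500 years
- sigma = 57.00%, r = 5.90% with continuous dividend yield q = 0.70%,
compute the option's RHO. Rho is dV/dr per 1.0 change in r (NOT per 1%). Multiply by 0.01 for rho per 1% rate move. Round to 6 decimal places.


Answer: Rho = 4.914061

Derivation:
d1 = 0.0667269886; d2 = -0.2182730114
phi(d1) = 0.3980551248; exp(-qT) = 0.9982515304; exp(-rT) = 0.9853582484
N(d2) = 0.4136082006
Rho = K*T*exp(-rT)*N(d2) = 48.2300 * 0.2500 * 0.9853582484 * 0.4136082006 = 4.914061


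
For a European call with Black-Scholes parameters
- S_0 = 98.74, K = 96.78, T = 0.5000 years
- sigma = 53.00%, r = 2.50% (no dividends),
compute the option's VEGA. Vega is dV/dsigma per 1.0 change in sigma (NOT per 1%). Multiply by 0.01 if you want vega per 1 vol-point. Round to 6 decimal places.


d1 = 0.2742367466; d2 = -0.1005298475
phi(d1) = 0.3842194406; exp(-qT) = 1.0000000000; exp(-rT) = 0.9875778005
Vega = S * exp(-qT) * phi(d1) * sqrt(T) = 98.7400 * 1.0000000000 * 0.3842194406 * 0.7071067812 = 26.826095

Answer: Vega = 26.826095


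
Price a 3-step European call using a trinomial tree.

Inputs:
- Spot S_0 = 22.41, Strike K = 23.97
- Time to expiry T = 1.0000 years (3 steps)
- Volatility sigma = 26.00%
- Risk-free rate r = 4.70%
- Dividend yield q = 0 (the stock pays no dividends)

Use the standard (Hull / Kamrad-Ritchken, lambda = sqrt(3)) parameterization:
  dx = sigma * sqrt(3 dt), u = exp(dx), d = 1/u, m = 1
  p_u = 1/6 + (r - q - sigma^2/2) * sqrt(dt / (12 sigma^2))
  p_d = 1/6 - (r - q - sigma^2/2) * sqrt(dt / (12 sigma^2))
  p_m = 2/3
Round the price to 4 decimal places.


dt = T/N = 0.333333; dx = sigma*sqrt(3*dt) = 0.260000
u = exp(dx) = 1.296930; d = 1/u = 0.771052
p_u = 0.175128, p_m = 0.666667, p_d = 0.158205
Discount per step: exp(-r*dt) = 0.984455
Stock lattice S(k, j) with j the centered position index:
  k=0: S(0,+0) = 22.4100
  k=1: S(1,-1) = 17.2793; S(1,+0) = 22.4100; S(1,+1) = 29.0642
  k=2: S(2,-2) = 13.3232; S(2,-1) = 17.2793; S(2,+0) = 22.4100; S(2,+1) = 29.0642; S(2,+2) = 37.6942
  k=3: S(3,-3) = 10.2729; S(3,-2) = 13.3232; S(3,-1) = 17.2793; S(3,+0) = 22.4100; S(3,+1) = 29.0642; S(3,+2) = 37.6942; S(3,+3) = 48.8868
Terminal payoffs V(N, j) = max(S_T - K, 0):
  V(3,-3) = 0.000000; V(3,-2) = 0.000000; V(3,-1) = 0.000000; V(3,+0) = 0.000000; V(3,+1) = 5.094203; V(3,+2) = 13.724240; V(3,+3) = 24.916793
Backward induction: V(k, j) = exp(-r*dt) * [p_u * V(k+1, j+1) + p_m * V(k+1, j) + p_d * V(k+1, j-1)]
  V(2,-2) = exp(-r*dt) * [p_u*0.000000 + p_m*0.000000 + p_d*0.000000] = 0.000000
  V(2,-1) = exp(-r*dt) * [p_u*0.000000 + p_m*0.000000 + p_d*0.000000] = 0.000000
  V(2,+0) = exp(-r*dt) * [p_u*5.094203 + p_m*0.000000 + p_d*0.000000] = 0.878271
  V(2,+1) = exp(-r*dt) * [p_u*13.724240 + p_m*5.094203 + p_d*0.000000] = 5.709484
  V(2,+2) = exp(-r*dt) * [p_u*24.916793 + p_m*13.724240 + p_d*5.094203] = 14.096472
  V(1,-1) = exp(-r*dt) * [p_u*0.878271 + p_m*0.000000 + p_d*0.000000] = 0.151419
  V(1,+0) = exp(-r*dt) * [p_u*5.709484 + p_m*0.878271 + p_d*0.000000] = 1.560761
  V(1,+1) = exp(-r*dt) * [p_u*14.096472 + p_m*5.709484 + p_d*0.878271] = 6.314257
  V(0,+0) = exp(-r*dt) * [p_u*6.314257 + p_m*1.560761 + p_d*0.151419] = 2.136531

Answer: Price = V(0,0) = 2.1365


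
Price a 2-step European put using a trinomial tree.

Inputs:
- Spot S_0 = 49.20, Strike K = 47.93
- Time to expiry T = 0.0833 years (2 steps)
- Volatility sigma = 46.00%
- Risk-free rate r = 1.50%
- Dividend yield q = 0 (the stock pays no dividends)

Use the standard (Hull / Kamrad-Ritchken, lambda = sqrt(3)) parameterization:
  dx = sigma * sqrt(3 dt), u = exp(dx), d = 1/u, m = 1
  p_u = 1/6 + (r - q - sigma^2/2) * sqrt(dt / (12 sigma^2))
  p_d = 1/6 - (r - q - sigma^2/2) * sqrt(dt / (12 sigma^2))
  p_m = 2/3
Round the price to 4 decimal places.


Answer: Price = V(0,0) = 1.8449

Derivation:
dt = T/N = 0.041650; dx = sigma*sqrt(3*dt) = 0.162602
u = exp(dx) = 1.176568; d = 1/u = 0.849929
p_u = 0.155038, p_m = 0.666667, p_d = 0.178296
Discount per step: exp(-r*dt) = 0.999375
Stock lattice S(k, j) with j the centered position index:
  k=0: S(0,+0) = 49.2000
  k=1: S(1,-1) = 41.8165; S(1,+0) = 49.2000; S(1,+1) = 57.8872
  k=2: S(2,-2) = 35.5411; S(2,-1) = 41.8165; S(2,+0) = 49.2000; S(2,+1) = 57.8872; S(2,+2) = 68.1082
Terminal payoffs V(N, j) = max(K - S_T, 0):
  V(2,-2) = 12.388907; V(2,-1) = 6.113475; V(2,+0) = 0.000000; V(2,+1) = 0.000000; V(2,+2) = 0.000000
Backward induction: V(k, j) = exp(-r*dt) * [p_u * V(k+1, j+1) + p_m * V(k+1, j) + p_d * V(k+1, j-1)]
  V(1,-1) = exp(-r*dt) * [p_u*0.000000 + p_m*6.113475 + p_d*12.388907] = 6.280614
  V(1,+0) = exp(-r*dt) * [p_u*0.000000 + p_m*0.000000 + p_d*6.113475] = 1.089326
  V(1,+1) = exp(-r*dt) * [p_u*0.000000 + p_m*0.000000 + p_d*0.000000] = 0.000000
  V(0,+0) = exp(-r*dt) * [p_u*0.000000 + p_m*1.089326 + p_d*6.280614] = 1.844871


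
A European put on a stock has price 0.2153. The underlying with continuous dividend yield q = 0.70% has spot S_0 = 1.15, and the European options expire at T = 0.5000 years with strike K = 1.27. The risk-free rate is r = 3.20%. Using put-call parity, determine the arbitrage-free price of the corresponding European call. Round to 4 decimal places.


Answer: Call price = 0.1114

Derivation:
Put-call parity: C - P = S_0 * exp(-qT) - K * exp(-rT).
S_0 * exp(-qT) = 1.1500 * 0.99650612 = 1.14598204
K * exp(-rT) = 1.2700 * 0.98412732 = 1.24984170
C = P + S*exp(-qT) - K*exp(-rT)
C = 0.2153 + 1.14598204 - 1.24984170 = 0.1114


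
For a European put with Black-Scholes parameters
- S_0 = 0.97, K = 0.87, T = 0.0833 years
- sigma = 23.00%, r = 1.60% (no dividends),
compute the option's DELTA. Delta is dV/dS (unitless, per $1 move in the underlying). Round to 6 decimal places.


d1 = 1.6923103233; d2 = 1.6259283227
phi(d1) = 0.0952837832; exp(-qT) = 1.0000000000; exp(-rT) = 0.9986680878
N(-d1) = 0.0452934103
Delta = -exp(-qT) * N(-d1) = -1.0000000000 * 0.0452934103 = -0.045293

Answer: Delta = -0.045293


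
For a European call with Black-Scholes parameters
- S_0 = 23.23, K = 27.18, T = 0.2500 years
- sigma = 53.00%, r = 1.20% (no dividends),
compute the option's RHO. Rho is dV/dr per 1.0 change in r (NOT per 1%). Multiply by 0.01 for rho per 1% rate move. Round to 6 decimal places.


Answer: Rho = 1.610227

Derivation:
d1 = -0.4487711771; d2 = -0.7137711771
phi(d1) = 0.3607261059; exp(-qT) = 1.0000000000; exp(-rT) = 0.9970044955
N(d2) = 0.2376843426
Rho = K*T*exp(-rT)*N(d2) = 27.1800 * 0.2500 * 0.9970044955 * 0.2376843426 = 1.610227


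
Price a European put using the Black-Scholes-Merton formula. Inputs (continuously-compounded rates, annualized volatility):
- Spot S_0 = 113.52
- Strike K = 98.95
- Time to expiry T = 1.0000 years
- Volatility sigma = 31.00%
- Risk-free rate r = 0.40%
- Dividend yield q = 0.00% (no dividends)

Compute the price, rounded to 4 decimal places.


Answer: Price = 6.9007

Derivation:
d1 = (ln(S/K) + (r - q + 0.5*sigma^2) * T) / (sigma * sqrt(T)) = 0.61101407
d2 = d1 - sigma * sqrt(T) = 0.30101407
exp(-rT) = 0.99600799; exp(-qT) = 1.00000000
P = K * exp(-rT) * N(-d2) - S_0 * exp(-qT) * N(-d1)
N(-d1) = 0.27059513; N(-d2) = 0.38170188
P = 98.9500 * 0.99600799 * 0.38170188 - 113.5200 * 1.00000000 * 0.27059513 = 6.9007


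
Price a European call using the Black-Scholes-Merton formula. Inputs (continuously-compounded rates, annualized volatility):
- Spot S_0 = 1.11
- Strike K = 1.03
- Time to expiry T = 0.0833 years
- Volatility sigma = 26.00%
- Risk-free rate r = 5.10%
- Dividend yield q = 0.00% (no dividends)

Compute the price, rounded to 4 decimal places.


d1 = (ln(S/K) + (r - q + 0.5*sigma^2) * T) / (sigma * sqrt(T)) = 1.09094461
d2 = d1 - sigma * sqrt(T) = 1.01590408
exp(-rT) = 0.99576071; exp(-qT) = 1.00000000
C = S_0 * exp(-qT) * N(d1) - K * exp(-rT) * N(d2)
N(d1) = 0.86235137; N(d2) = 0.84516247
C = 1.1100 * 1.00000000 * 0.86235137 - 1.0300 * 0.99576071 * 0.84516247 = 0.0904

Answer: Price = 0.0904


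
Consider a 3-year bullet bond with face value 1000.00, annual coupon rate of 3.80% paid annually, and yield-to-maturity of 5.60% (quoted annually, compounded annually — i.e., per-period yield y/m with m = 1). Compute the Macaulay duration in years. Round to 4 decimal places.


Coupon per period c = face * coupon_rate / m = 38.000000
Periods per year m = 1; per-period yield y/m = 0.056000
Number of cashflows N = 3
Cashflows (t years, CF_t, discount factor 1/(1+y/m)^(m*t), PV):
  t = 1.0000: CF_t = 38.000000, DF = 0.946970, PV = 35.984848
  t = 2.0000: CF_t = 38.000000, DF = 0.896752, PV = 34.076561
  t = 3.0000: CF_t = 1038.000000, DF = 0.849197, PV = 881.466068
Price P = sum_t PV_t = 951.527478
Macaulay numerator sum_t t * PV_t:
  t * PV_t at t = 1.0000: 35.984848
  t * PV_t at t = 2.0000: 68.153122
  t * PV_t at t = 3.0000: 2644.398205
Macaulay duration D = (sum_t t * PV_t) / P = 2748.536175 / 951.527478 = 2.888552

Answer: Macaulay duration = 2.8886 years


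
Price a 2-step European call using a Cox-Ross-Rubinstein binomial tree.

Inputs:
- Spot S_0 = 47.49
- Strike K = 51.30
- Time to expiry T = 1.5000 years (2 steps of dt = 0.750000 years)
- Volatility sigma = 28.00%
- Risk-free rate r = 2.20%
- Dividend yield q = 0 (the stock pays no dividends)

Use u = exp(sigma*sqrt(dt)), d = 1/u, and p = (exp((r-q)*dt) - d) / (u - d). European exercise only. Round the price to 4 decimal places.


dt = T/N = 0.750000
u = exp(sigma*sqrt(dt)) = 1.274415; d = 1/u = 0.784674
p = (exp((r-q)*dt) - d) / (u - d) = 0.473644
Discount per step: exp(-r*dt) = 0.983635
Stock lattice S(k, i) with i counting down-moves:
  k=0: S(0,0) = 47.4900
  k=1: S(1,0) = 60.5220; S(1,1) = 37.2642
  k=2: S(2,0) = 77.1301; S(2,1) = 47.4900; S(2,2) = 29.2402
Terminal payoffs V(N, i) = max(S_T - K, 0):
  V(2,0) = 25.830083; V(2,1) = 0.000000; V(2,2) = 0.000000
Backward induction: V(k, i) = exp(-r*dt) * [p * V(k+1, i) + (1-p) * V(k+1, i+1)].
  V(1,0) = exp(-r*dt) * [p*25.830083 + (1-p)*0.000000] = 12.034062
  V(1,1) = exp(-r*dt) * [p*0.000000 + (1-p)*0.000000] = 0.000000
  V(0,0) = exp(-r*dt) * [p*12.034062 + (1-p)*0.000000] = 5.606589

Answer: Price = V(0,0) = 5.6066


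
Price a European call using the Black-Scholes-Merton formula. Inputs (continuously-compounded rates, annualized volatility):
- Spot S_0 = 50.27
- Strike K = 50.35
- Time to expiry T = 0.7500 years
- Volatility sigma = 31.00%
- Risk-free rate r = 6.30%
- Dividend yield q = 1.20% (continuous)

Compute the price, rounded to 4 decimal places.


d1 = (ln(S/K) + (r - q + 0.5*sigma^2) * T) / (sigma * sqrt(T)) = 0.27078606
d2 = d1 - sigma * sqrt(T) = 0.00231819
exp(-rT) = 0.95384891; exp(-qT) = 0.99104038
C = S_0 * exp(-qT) * N(d1) - K * exp(-rT) * N(d2)
N(d1) = 0.60672221; N(d2) = 0.50092482
C = 50.2700 * 0.99104038 * 0.60672221 - 50.3500 * 0.95384891 * 0.50092482 = 6.1691

Answer: Price = 6.1691


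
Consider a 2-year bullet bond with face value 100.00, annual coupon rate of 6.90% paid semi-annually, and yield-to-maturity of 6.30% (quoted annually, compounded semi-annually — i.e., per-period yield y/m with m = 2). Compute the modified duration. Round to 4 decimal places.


Answer: Modified duration = 1.8447

Derivation:
Coupon per period c = face * coupon_rate / m = 3.450000
Periods per year m = 2; per-period yield y/m = 0.031500
Number of cashflows N = 4
Cashflows (t years, CF_t, discount factor 1/(1+y/m)^(m*t), PV):
  t = 0.5000: CF_t = 3.450000, DF = 0.969462, PV = 3.344644
  t = 1.0000: CF_t = 3.450000, DF = 0.939856, PV = 3.242505
  t = 1.5000: CF_t = 3.450000, DF = 0.911155, PV = 3.143485
  t = 2.0000: CF_t = 103.450000, DF = 0.883330, PV = 91.380508
Price P = sum_t PV_t = 101.111141
First compute Macaulay numerator sum_t t * PV_t:
  t * PV_t at t = 0.5000: 1.672322
  t * PV_t at t = 1.0000: 3.242505
  t * PV_t at t = 1.5000: 4.715228
  t * PV_t at t = 2.0000: 182.761015
Macaulay duration D = 192.391069 / 101.111141 = 1.902768
Modified duration = D / (1 + y/m) = 1.902768 / (1 + 0.031500) = 1.844661


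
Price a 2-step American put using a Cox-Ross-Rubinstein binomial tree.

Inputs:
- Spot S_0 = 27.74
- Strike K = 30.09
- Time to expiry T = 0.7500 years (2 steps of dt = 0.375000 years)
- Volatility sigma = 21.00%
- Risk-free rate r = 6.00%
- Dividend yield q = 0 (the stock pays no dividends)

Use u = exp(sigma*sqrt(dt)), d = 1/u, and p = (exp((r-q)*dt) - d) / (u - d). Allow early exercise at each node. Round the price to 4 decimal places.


dt = T/N = 0.375000
u = exp(sigma*sqrt(dt)) = 1.137233; d = 1/u = 0.879327
p = (exp((r-q)*dt) - d) / (u - d) = 0.556125
Discount per step: exp(-r*dt) = 0.977751
Stock lattice S(k, i) with i counting down-moves:
  k=0: S(0,0) = 27.7400
  k=1: S(1,0) = 31.5468; S(1,1) = 24.3925
  k=2: S(2,0) = 35.8761; S(2,1) = 27.7400; S(2,2) = 21.4490
Terminal payoffs V(N, i) = max(K - S_T, 0):
  V(2,0) = 0.000000; V(2,1) = 2.350000; V(2,2) = 8.640979
Backward induction: V(k, i) = exp(-r*dt) * [p * V(k+1, i) + (1-p) * V(k+1, i+1)]; then take max(V_cont, immediate exercise) for American.
  V(1,0) = exp(-r*dt) * [p*0.000000 + (1-p)*2.350000] = 1.019899; exercise = 0.000000; V(1,0) = max -> 1.019899
  V(1,1) = exp(-r*dt) * [p*2.350000 + (1-p)*8.640979] = 5.027998; exercise = 5.697464; V(1,1) = max -> 5.697464
  V(0,0) = exp(-r*dt) * [p*1.019899 + (1-p)*5.697464] = 3.027269; exercise = 2.350000; V(0,0) = max -> 3.027269

Answer: Price = V(0,0) = 3.0273


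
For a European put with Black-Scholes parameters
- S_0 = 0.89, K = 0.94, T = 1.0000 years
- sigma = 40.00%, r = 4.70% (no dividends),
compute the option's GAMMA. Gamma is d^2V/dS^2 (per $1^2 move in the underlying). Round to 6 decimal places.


d1 = 0.1808539687; d2 = -0.2191460313
phi(d1) = 0.3924710069; exp(-qT) = 1.0000000000; exp(-rT) = 0.9540873976
Gamma = exp(-qT) * phi(d1) / (S * sigma * sqrt(T)) = 1.0000000000 * 0.3924710069 / (0.8900 * 0.4000 * 1.0000000000) = 1.102447

Answer: Gamma = 1.102447


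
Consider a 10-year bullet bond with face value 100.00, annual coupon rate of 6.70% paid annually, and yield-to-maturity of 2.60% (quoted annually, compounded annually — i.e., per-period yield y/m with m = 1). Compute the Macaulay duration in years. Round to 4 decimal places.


Answer: Macaulay duration = 7.9745 years

Derivation:
Coupon per period c = face * coupon_rate / m = 6.700000
Periods per year m = 1; per-period yield y/m = 0.026000
Number of cashflows N = 10
Cashflows (t years, CF_t, discount factor 1/(1+y/m)^(m*t), PV):
  t = 1.0000: CF_t = 6.700000, DF = 0.974659, PV = 6.530214
  t = 2.0000: CF_t = 6.700000, DF = 0.949960, PV = 6.364731
  t = 3.0000: CF_t = 6.700000, DF = 0.925887, PV = 6.203442
  t = 4.0000: CF_t = 6.700000, DF = 0.902424, PV = 6.046240
  t = 5.0000: CF_t = 6.700000, DF = 0.879555, PV = 5.893021
  t = 6.0000: CF_t = 6.700000, DF = 0.857266, PV = 5.743685
  t = 7.0000: CF_t = 6.700000, DF = 0.835542, PV = 5.598134
  t = 8.0000: CF_t = 6.700000, DF = 0.814369, PV = 5.456271
  t = 9.0000: CF_t = 6.700000, DF = 0.793732, PV = 5.318003
  t = 10.0000: CF_t = 106.700000, DF = 0.773618, PV = 82.545008
Price P = sum_t PV_t = 135.698749
Macaulay numerator sum_t t * PV_t:
  t * PV_t at t = 1.0000: 6.530214
  t * PV_t at t = 2.0000: 12.729463
  t * PV_t at t = 3.0000: 18.610326
  t * PV_t at t = 4.0000: 24.184959
  t * PV_t at t = 5.0000: 29.465106
  t * PV_t at t = 6.0000: 34.462112
  t * PV_t at t = 7.0000: 39.186937
  t * PV_t at t = 8.0000: 43.650166
  t * PV_t at t = 9.0000: 47.862025
  t * PV_t at t = 10.0000: 825.450076
Macaulay duration D = (sum_t t * PV_t) / P = 1082.131383 / 135.698749 = 7.974513


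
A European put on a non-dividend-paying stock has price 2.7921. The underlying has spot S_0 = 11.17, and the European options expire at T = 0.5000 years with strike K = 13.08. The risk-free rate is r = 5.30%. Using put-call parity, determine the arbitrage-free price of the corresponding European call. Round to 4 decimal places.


Answer: Call price = 1.2242

Derivation:
Put-call parity: C - P = S_0 * exp(-qT) - K * exp(-rT).
S_0 * exp(-qT) = 11.1700 * 1.00000000 = 11.17000000
K * exp(-rT) = 13.0800 * 0.97384804 = 12.73793241
C = P + S*exp(-qT) - K*exp(-rT)
C = 2.7921 + 11.17000000 - 12.73793241 = 1.2242


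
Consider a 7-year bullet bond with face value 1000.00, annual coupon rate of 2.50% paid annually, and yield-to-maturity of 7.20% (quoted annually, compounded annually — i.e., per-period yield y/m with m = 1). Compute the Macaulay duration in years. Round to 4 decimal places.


Answer: Macaulay duration = 6.4142 years

Derivation:
Coupon per period c = face * coupon_rate / m = 25.000000
Periods per year m = 1; per-period yield y/m = 0.072000
Number of cashflows N = 7
Cashflows (t years, CF_t, discount factor 1/(1+y/m)^(m*t), PV):
  t = 1.0000: CF_t = 25.000000, DF = 0.932836, PV = 23.320896
  t = 2.0000: CF_t = 25.000000, DF = 0.870183, PV = 21.754567
  t = 3.0000: CF_t = 25.000000, DF = 0.811738, PV = 20.293439
  t = 4.0000: CF_t = 25.000000, DF = 0.757218, PV = 18.930447
  t = 5.0000: CF_t = 25.000000, DF = 0.706360, PV = 17.658999
  t = 6.0000: CF_t = 25.000000, DF = 0.658918, PV = 16.472947
  t = 7.0000: CF_t = 1025.000000, DF = 0.614662, PV = 630.028750
Price P = sum_t PV_t = 748.460044
Macaulay numerator sum_t t * PV_t:
  t * PV_t at t = 1.0000: 23.320896
  t * PV_t at t = 2.0000: 43.509133
  t * PV_t at t = 3.0000: 60.880317
  t * PV_t at t = 4.0000: 75.721788
  t * PV_t at t = 5.0000: 88.294995
  t * PV_t at t = 6.0000: 98.837681
  t * PV_t at t = 7.0000: 4410.201249
Macaulay duration D = (sum_t t * PV_t) / P = 4800.766059 / 748.460044 = 6.414192


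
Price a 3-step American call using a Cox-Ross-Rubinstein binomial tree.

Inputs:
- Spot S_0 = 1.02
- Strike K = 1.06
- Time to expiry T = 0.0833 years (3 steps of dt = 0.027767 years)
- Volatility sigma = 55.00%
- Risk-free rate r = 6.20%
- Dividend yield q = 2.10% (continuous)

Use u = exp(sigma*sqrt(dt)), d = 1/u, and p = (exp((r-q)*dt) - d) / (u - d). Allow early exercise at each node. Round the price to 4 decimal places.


Answer: Price = V(0,0) = 0.0526

Derivation:
dt = T/N = 0.027767
u = exp(sigma*sqrt(dt)) = 1.095979; d = 1/u = 0.912426
p = (exp((r-q)*dt) - d) / (u - d) = 0.483310
Discount per step: exp(-r*dt) = 0.998280
Stock lattice S(k, i) with i counting down-moves:
  k=0: S(0,0) = 1.0200
  k=1: S(1,0) = 1.1179; S(1,1) = 0.9307
  k=2: S(2,0) = 1.2252; S(2,1) = 1.0200; S(2,2) = 0.8492
  k=3: S(3,0) = 1.3428; S(3,1) = 1.1179; S(3,2) = 0.9307; S(3,3) = 0.7748
Terminal payoffs V(N, i) = max(S_T - K, 0):
  V(3,0) = 0.282787; V(3,1) = 0.057899; V(3,2) = 0.000000; V(3,3) = 0.000000
Backward induction: V(k, i) = exp(-r*dt) * [p * V(k+1, i) + (1-p) * V(k+1, i+1)]; then take max(V_cont, immediate exercise) for American.
  V(2,0) = exp(-r*dt) * [p*0.282787 + (1-p)*0.057899] = 0.166303; exercise = 0.165194; V(2,0) = max -> 0.166303
  V(2,1) = exp(-r*dt) * [p*0.057899 + (1-p)*0.000000] = 0.027935; exercise = 0.000000; V(2,1) = max -> 0.027935
  V(2,2) = exp(-r*dt) * [p*0.000000 + (1-p)*0.000000] = 0.000000; exercise = 0.000000; V(2,2) = max -> 0.000000
  V(1,0) = exp(-r*dt) * [p*0.166303 + (1-p)*0.027935] = 0.094647; exercise = 0.057899; V(1,0) = max -> 0.094647
  V(1,1) = exp(-r*dt) * [p*0.027935 + (1-p)*0.000000] = 0.013478; exercise = 0.000000; V(1,1) = max -> 0.013478
  V(0,0) = exp(-r*dt) * [p*0.094647 + (1-p)*0.013478] = 0.052617; exercise = 0.000000; V(0,0) = max -> 0.052617


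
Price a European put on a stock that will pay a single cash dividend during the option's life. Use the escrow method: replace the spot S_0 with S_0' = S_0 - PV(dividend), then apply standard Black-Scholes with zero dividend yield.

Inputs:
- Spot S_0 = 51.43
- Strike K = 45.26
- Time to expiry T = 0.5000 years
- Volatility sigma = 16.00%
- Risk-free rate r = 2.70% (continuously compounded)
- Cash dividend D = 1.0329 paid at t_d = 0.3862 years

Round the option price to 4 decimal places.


PV(D) = D * exp(-r * t_d) = 1.0329 * 0.98962678 = 1.02218550
S_0' = S_0 - PV(D) = 51.4300 - 1.02218550 = 50.40781450
d1 = (ln(S_0'/K) + (r + sigma^2/2)*T) / (sigma*sqrt(T)) = 1.12803483
d2 = d1 - sigma*sqrt(T) = 1.01489775
exp(-rT) = 0.98659072
N(-d1) = 0.12965260; N(-d2) = 0.15507729
P = K * exp(-rT) * N(-d2) - S_0' * N(-d1) = 45.2600 * 0.98659072 * 0.15507729 - 50.40781450 * 0.12965260 = 0.3892

Answer: Price = 0.3892


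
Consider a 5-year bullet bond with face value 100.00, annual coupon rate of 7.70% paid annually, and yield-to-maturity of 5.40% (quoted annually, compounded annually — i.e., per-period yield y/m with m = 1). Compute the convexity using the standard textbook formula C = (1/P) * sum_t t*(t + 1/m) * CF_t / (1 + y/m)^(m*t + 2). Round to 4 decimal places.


Answer: Convexity = 22.4841

Derivation:
Coupon per period c = face * coupon_rate / m = 7.700000
Periods per year m = 1; per-period yield y/m = 0.054000
Number of cashflows N = 5
Cashflows (t years, CF_t, discount factor 1/(1+y/m)^(m*t), PV):
  t = 1.0000: CF_t = 7.700000, DF = 0.948767, PV = 7.305503
  t = 2.0000: CF_t = 7.700000, DF = 0.900158, PV = 6.931217
  t = 3.0000: CF_t = 7.700000, DF = 0.854040, PV = 6.576107
  t = 4.0000: CF_t = 7.700000, DF = 0.810285, PV = 6.239191
  t = 5.0000: CF_t = 107.700000, DF = 0.768771, PV = 82.796628
Price P = sum_t PV_t = 109.848646
Convexity numerator sum_t t*(t + 1/m) * CF_t / (1+y/m)^(m*t + 2):
  t = 1.0000: term = 13.152215
  t = 2.0000: term = 37.435146
  t = 3.0000: term = 71.034433
  t = 4.0000: term = 112.325163
  t = 5.0000: term = 2235.901575
Convexity = (1/P) * sum = 2469.848531 / 109.848646 = 22.484105


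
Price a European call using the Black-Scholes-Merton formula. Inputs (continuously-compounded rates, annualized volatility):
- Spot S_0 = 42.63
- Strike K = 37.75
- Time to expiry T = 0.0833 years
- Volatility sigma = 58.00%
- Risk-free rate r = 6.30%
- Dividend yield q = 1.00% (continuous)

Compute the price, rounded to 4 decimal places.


d1 = (ln(S/K) + (r - q + 0.5*sigma^2) * T) / (sigma * sqrt(T)) = 0.83632207
d2 = d1 - sigma * sqrt(T) = 0.66892398
exp(-rT) = 0.99476585; exp(-qT) = 0.99916735
C = S_0 * exp(-qT) * N(d1) - K * exp(-rT) * N(d2)
N(d1) = 0.79851313; N(d2) = 0.74822801
C = 42.6300 * 0.99916735 * 0.79851313 - 37.7500 * 0.99476585 * 0.74822801 = 5.9145

Answer: Price = 5.9145


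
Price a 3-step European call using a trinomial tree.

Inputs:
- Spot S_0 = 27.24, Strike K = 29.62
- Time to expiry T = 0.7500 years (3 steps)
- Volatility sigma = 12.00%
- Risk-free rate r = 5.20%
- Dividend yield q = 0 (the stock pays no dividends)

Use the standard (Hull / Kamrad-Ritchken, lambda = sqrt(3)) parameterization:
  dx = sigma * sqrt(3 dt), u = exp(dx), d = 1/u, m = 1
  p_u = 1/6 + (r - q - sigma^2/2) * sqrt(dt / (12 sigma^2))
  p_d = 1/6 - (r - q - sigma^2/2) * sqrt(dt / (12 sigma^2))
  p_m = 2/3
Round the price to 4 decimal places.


dt = T/N = 0.250000; dx = sigma*sqrt(3*dt) = 0.103923
u = exp(dx) = 1.109515; d = 1/u = 0.901295
p_u = 0.220553, p_m = 0.666667, p_d = 0.112781
Discount per step: exp(-r*dt) = 0.987084
Stock lattice S(k, j) with j the centered position index:
  k=0: S(0,+0) = 27.2400
  k=1: S(1,-1) = 24.5513; S(1,+0) = 27.2400; S(1,+1) = 30.2232
  k=2: S(2,-2) = 22.1279; S(2,-1) = 24.5513; S(2,+0) = 27.2400; S(2,+1) = 30.2232; S(2,+2) = 33.5331
  k=3: S(3,-3) = 19.9438; S(3,-2) = 22.1279; S(3,-1) = 24.5513; S(3,+0) = 27.2400; S(3,+1) = 30.2232; S(3,+2) = 33.5331; S(3,+3) = 37.2055
Terminal payoffs V(N, j) = max(S_T - K, 0):
  V(3,-3) = 0.000000; V(3,-2) = 0.000000; V(3,-1) = 0.000000; V(3,+0) = 0.000000; V(3,+1) = 0.603191; V(3,+2) = 3.913085; V(3,+3) = 7.585464
Backward induction: V(k, j) = exp(-r*dt) * [p_u * V(k+1, j+1) + p_m * V(k+1, j) + p_d * V(k+1, j-1)]
  V(2,-2) = exp(-r*dt) * [p_u*0.000000 + p_m*0.000000 + p_d*0.000000] = 0.000000
  V(2,-1) = exp(-r*dt) * [p_u*0.000000 + p_m*0.000000 + p_d*0.000000] = 0.000000
  V(2,+0) = exp(-r*dt) * [p_u*0.603191 + p_m*0.000000 + p_d*0.000000] = 0.131317
  V(2,+1) = exp(-r*dt) * [p_u*3.913085 + p_m*0.603191 + p_d*0.000000] = 1.248828
  V(2,+2) = exp(-r*dt) * [p_u*7.585464 + p_m*3.913085 + p_d*0.603191] = 4.293566
  V(1,-1) = exp(-r*dt) * [p_u*0.131317 + p_m*0.000000 + p_d*0.000000] = 0.028588
  V(1,+0) = exp(-r*dt) * [p_u*1.248828 + p_m*0.131317 + p_d*0.000000] = 0.358289
  V(1,+1) = exp(-r*dt) * [p_u*4.293566 + p_m*1.248828 + p_d*0.131317] = 1.771144
  V(0,+0) = exp(-r*dt) * [p_u*1.771144 + p_m*0.358289 + p_d*0.028588] = 0.624542

Answer: Price = V(0,0) = 0.6245


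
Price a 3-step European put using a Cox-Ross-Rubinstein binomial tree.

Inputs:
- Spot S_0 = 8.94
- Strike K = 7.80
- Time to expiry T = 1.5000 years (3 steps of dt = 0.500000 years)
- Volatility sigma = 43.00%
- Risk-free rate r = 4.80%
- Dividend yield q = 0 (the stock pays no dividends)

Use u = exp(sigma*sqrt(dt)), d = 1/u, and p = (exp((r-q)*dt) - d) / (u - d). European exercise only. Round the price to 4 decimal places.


dt = T/N = 0.500000
u = exp(sigma*sqrt(dt)) = 1.355345; d = 1/u = 0.737820
p = (exp((r-q)*dt) - d) / (u - d) = 0.463901
Discount per step: exp(-r*dt) = 0.976286
Stock lattice S(k, i) with i counting down-moves:
  k=0: S(0,0) = 8.9400
  k=1: S(1,0) = 12.1168; S(1,1) = 6.5961
  k=2: S(2,0) = 16.4224; S(2,1) = 8.9400; S(2,2) = 4.8667
  k=3: S(3,0) = 22.2580; S(3,1) = 12.1168; S(3,2) = 6.5961; S(3,3) = 3.5908
Terminal payoffs V(N, i) = max(K - S_T, 0):
  V(3,0) = 0.000000; V(3,1) = 0.000000; V(3,2) = 1.203893; V(3,3) = 4.209226
Backward induction: V(k, i) = exp(-r*dt) * [p * V(k+1, i) + (1-p) * V(k+1, i+1)].
  V(2,0) = exp(-r*dt) * [p*0.000000 + (1-p)*0.000000] = 0.000000
  V(2,1) = exp(-r*dt) * [p*0.000000 + (1-p)*1.203893] = 0.630100
  V(2,2) = exp(-r*dt) * [p*1.203893 + (1-p)*4.209226] = 2.748291
  V(1,0) = exp(-r*dt) * [p*0.000000 + (1-p)*0.630100] = 0.329785
  V(1,1) = exp(-r*dt) * [p*0.630100 + (1-p)*2.748291] = 1.723788
  V(0,0) = exp(-r*dt) * [p*0.329785 + (1-p)*1.723788] = 1.051566

Answer: Price = V(0,0) = 1.0516


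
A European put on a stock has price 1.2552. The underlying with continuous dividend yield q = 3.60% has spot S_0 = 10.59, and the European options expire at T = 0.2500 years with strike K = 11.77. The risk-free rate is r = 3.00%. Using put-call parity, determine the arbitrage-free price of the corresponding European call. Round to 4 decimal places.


Answer: Call price = 0.0683

Derivation:
Put-call parity: C - P = S_0 * exp(-qT) - K * exp(-rT).
S_0 * exp(-qT) = 10.5900 * 0.99104038 = 10.49511761
K * exp(-rT) = 11.7700 * 0.99252805 = 11.68205521
C = P + S*exp(-qT) - K*exp(-rT)
C = 1.2552 + 10.49511761 - 11.68205521 = 0.0683


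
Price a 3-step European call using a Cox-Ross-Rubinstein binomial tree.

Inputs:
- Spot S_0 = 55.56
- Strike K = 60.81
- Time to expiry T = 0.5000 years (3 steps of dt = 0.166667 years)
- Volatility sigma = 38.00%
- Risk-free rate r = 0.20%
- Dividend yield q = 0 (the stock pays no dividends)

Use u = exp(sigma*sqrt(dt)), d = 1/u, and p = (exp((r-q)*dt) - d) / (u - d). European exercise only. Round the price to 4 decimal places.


dt = T/N = 0.166667
u = exp(sigma*sqrt(dt)) = 1.167815; d = 1/u = 0.856300
p = (exp((r-q)*dt) - d) / (u - d) = 0.462364
Discount per step: exp(-r*dt) = 0.999667
Stock lattice S(k, i) with i counting down-moves:
  k=0: S(0,0) = 55.5600
  k=1: S(1,0) = 64.8838; S(1,1) = 47.5760
  k=2: S(2,0) = 75.7723; S(2,1) = 55.5600; S(2,2) = 40.7394
  k=3: S(3,0) = 88.4880; S(3,1) = 64.8838; S(3,2) = 47.5760; S(3,3) = 34.8851
Terminal payoffs V(N, i) = max(S_T - K, 0):
  V(3,0) = 27.677966; V(3,1) = 4.073793; V(3,2) = 0.000000; V(3,3) = 0.000000
Backward induction: V(k, i) = exp(-r*dt) * [p * V(k+1, i) + (1-p) * V(k+1, i+1)].
  V(2,0) = exp(-r*dt) * [p*27.677966 + (1-p)*4.073793] = 14.982523
  V(2,1) = exp(-r*dt) * [p*4.073793 + (1-p)*0.000000] = 1.882948
  V(2,2) = exp(-r*dt) * [p*0.000000 + (1-p)*0.000000] = 0.000000
  V(1,0) = exp(-r*dt) * [p*14.982523 + (1-p)*1.882948] = 7.937077
  V(1,1) = exp(-r*dt) * [p*1.882948 + (1-p)*0.000000] = 0.870318
  V(0,0) = exp(-r*dt) * [p*7.937077 + (1-p)*0.870318] = 4.136355

Answer: Price = V(0,0) = 4.1364


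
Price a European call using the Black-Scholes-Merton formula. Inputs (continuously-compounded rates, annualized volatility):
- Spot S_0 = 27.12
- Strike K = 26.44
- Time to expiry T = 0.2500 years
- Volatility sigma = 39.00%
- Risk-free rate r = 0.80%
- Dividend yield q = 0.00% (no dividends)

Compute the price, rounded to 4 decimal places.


Answer: Price = 2.4648

Derivation:
d1 = (ln(S/K) + (r - q + 0.5*sigma^2) * T) / (sigma * sqrt(T)) = 0.23797922
d2 = d1 - sigma * sqrt(T) = 0.04297922
exp(-rT) = 0.99800200; exp(-qT) = 1.00000000
C = S_0 * exp(-qT) * N(d1) - K * exp(-rT) * N(d2)
N(d1) = 0.59405139; N(d2) = 0.51714095
C = 27.1200 * 1.00000000 * 0.59405139 - 26.4400 * 0.99800200 * 0.51714095 = 2.4648


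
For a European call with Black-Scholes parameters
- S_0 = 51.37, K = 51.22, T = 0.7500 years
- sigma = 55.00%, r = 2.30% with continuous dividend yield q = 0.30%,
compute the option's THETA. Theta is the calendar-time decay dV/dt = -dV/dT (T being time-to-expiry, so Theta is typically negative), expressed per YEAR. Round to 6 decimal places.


Answer: Theta = -6.644053

Derivation:
d1 = 0.2757881805; d2 = -0.2005257916
phi(d1) = 0.3840555431; exp(-qT) = 0.9977525294; exp(-rT) = 0.9828979294
Theta = -S*exp(-qT)*phi(d1)*sigma/(2*sqrt(T)) - r*K*exp(-rT)*N(d2) + q*S*exp(-qT)*N(d1)
N(d1) = 0.6086446188; N(d2) = 0.4205346944; sqrt(T) = 0.8660254038
Term 1 = -51.3700 * 0.9977525294 * 0.3840555431 * 0.5500 / (2 * 0.8660254038) = -6.2506978034
Term 2 = -0.0230 * 51.2200 * 0.9828979294 * 0.4205346944 = -0.4869424780
Term 3 = 0.0030 * 51.3700 * 0.9977525294 * 0.6086446188 = 0.0935874135
Theta = -6.2506978034 + (-0.4869424780) + (0.0935874135) = -6.644053


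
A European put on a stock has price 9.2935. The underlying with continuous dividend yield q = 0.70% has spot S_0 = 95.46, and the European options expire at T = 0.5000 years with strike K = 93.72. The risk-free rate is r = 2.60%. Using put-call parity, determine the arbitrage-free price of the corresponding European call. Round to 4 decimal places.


Put-call parity: C - P = S_0 * exp(-qT) - K * exp(-rT).
S_0 * exp(-qT) = 95.4600 * 0.99650612 = 95.12647401
K * exp(-rT) = 93.7200 * 0.98708414 = 92.50952513
C = P + S*exp(-qT) - K*exp(-rT)
C = 9.2935 + 95.12647401 - 92.50952513 = 11.9104

Answer: Call price = 11.9104


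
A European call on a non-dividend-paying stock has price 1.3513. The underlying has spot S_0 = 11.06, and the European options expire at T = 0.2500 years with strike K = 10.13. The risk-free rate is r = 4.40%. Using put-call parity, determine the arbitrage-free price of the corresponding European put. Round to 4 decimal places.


Put-call parity: C - P = S_0 * exp(-qT) - K * exp(-rT).
S_0 * exp(-qT) = 11.0600 * 1.00000000 = 11.06000000
K * exp(-rT) = 10.1300 * 0.98906028 = 10.01918062
P = C - S*exp(-qT) + K*exp(-rT)
P = 1.3513 - 11.06000000 + 10.01918062 = 0.3105

Answer: Put price = 0.3105


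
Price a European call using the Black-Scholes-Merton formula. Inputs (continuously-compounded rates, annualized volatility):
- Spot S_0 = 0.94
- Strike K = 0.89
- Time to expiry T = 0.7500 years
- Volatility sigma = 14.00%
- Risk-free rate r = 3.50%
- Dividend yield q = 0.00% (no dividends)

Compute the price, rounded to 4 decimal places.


Answer: Price = 0.0896

Derivation:
d1 = (ln(S/K) + (r - q + 0.5*sigma^2) * T) / (sigma * sqrt(T)) = 0.72794312
d2 = d1 - sigma * sqrt(T) = 0.60669956
exp(-rT) = 0.97409154; exp(-qT) = 1.00000000
C = S_0 * exp(-qT) * N(d1) - K * exp(-rT) * N(d2)
N(d1) = 0.76667580; N(d2) = 0.72797484
C = 0.9400 * 1.00000000 * 0.76667580 - 0.8900 * 0.97409154 * 0.72797484 = 0.0896


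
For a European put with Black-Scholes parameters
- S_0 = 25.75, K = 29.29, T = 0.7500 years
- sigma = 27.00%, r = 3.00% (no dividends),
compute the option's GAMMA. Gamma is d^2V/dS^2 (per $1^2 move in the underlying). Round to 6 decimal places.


Answer: Gamma = 0.062585

Derivation:
d1 = -0.3377457751; d2 = -0.5715726341
phi(d1) = 0.3768249068; exp(-qT) = 1.0000000000; exp(-rT) = 0.9777512372
Gamma = exp(-qT) * phi(d1) / (S * sigma * sqrt(T)) = 1.0000000000 * 0.3768249068 / (25.7500 * 0.2700 * 0.8660254038) = 0.062585


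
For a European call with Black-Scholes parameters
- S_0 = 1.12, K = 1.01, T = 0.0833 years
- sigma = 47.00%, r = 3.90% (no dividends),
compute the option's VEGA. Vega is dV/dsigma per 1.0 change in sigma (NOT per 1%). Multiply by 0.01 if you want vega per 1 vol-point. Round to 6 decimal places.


d1 = 0.8538694431; d2 = 0.7182192680
phi(d1) = 0.2770700141; exp(-qT) = 1.0000000000; exp(-rT) = 0.9967565713
Vega = S * exp(-qT) * phi(d1) * sqrt(T) = 1.1200 * 1.0000000000 * 0.2770700141 * 0.2886173938 = 0.089563

Answer: Vega = 0.089563


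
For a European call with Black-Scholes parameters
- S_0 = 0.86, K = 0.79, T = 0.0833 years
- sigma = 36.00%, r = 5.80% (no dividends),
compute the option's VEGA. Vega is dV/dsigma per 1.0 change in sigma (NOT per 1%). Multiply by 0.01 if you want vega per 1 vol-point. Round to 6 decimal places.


Answer: Vega = 0.065119

Derivation:
d1 = 0.9155593167; d2 = 0.8116570549
phi(d1) = 0.2623533645; exp(-qT) = 1.0000000000; exp(-rT) = 0.9951802524
Vega = S * exp(-qT) * phi(d1) * sqrt(T) = 0.8600 * 1.0000000000 * 0.2623533645 * 0.2886173938 = 0.065119


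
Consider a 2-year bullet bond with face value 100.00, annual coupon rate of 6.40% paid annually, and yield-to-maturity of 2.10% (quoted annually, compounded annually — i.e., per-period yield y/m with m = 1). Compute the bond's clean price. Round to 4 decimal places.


Coupon per period c = face * coupon_rate / m = 6.400000
Periods per year m = 1; per-period yield y/m = 0.021000
Number of cashflows N = 2
Cashflows (t years, CF_t, discount factor 1/(1+y/m)^(m*t), PV):
  t = 1.0000: CF_t = 6.400000, DF = 0.979432, PV = 6.268364
  t = 2.0000: CF_t = 106.400000, DF = 0.959287, PV = 102.068127
Price P = sum_t PV_t = 108.336491

Answer: Price = 108.3365


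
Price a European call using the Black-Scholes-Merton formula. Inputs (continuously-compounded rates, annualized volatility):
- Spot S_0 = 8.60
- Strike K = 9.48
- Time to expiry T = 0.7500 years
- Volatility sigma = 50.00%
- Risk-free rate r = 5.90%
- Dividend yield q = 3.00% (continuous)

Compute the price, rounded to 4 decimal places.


Answer: Price = 1.1899

Derivation:
d1 = (ln(S/K) + (r - q + 0.5*sigma^2) * T) / (sigma * sqrt(T)) = 0.04174909
d2 = d1 - sigma * sqrt(T) = -0.39126361
exp(-rT) = 0.95671475; exp(-qT) = 0.97775124
C = S_0 * exp(-qT) * N(d1) - K * exp(-rT) * N(d2)
N(d1) = 0.51665064; N(d2) = 0.34780120
C = 8.6000 * 0.97775124 * 0.51665064 - 9.4800 * 0.95671475 * 0.34780120 = 1.1899


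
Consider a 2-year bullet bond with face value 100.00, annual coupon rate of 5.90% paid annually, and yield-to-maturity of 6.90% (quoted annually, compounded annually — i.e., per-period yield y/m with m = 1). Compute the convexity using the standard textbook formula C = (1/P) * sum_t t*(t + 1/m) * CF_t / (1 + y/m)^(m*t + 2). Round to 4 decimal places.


Answer: Convexity = 5.0537

Derivation:
Coupon per period c = face * coupon_rate / m = 5.900000
Periods per year m = 1; per-period yield y/m = 0.069000
Number of cashflows N = 2
Cashflows (t years, CF_t, discount factor 1/(1+y/m)^(m*t), PV):
  t = 1.0000: CF_t = 5.900000, DF = 0.935454, PV = 5.519177
  t = 2.0000: CF_t = 105.900000, DF = 0.875074, PV = 92.670296
Price P = sum_t PV_t = 98.189473
Convexity numerator sum_t t*(t + 1/m) * CF_t / (1+y/m)^(m*t + 2):
  t = 1.0000: term = 9.659372
  t = 2.0000: term = 486.559985
Convexity = (1/P) * sum = 496.219357 / 98.189473 = 5.053692


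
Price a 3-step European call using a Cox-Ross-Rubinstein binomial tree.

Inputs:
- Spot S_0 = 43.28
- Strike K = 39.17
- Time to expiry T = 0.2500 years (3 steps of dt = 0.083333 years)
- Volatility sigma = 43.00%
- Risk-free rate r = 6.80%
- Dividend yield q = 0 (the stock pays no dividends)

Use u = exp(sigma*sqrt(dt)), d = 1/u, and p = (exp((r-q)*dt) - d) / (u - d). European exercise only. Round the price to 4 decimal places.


dt = T/N = 0.083333
u = exp(sigma*sqrt(dt)) = 1.132163; d = 1/u = 0.883265
p = (exp((r-q)*dt) - d) / (u - d) = 0.491839
Discount per step: exp(-r*dt) = 0.994349
Stock lattice S(k, i) with i counting down-moves:
  k=0: S(0,0) = 43.2800
  k=1: S(1,0) = 49.0000; S(1,1) = 38.2277
  k=2: S(2,0) = 55.4760; S(2,1) = 43.2800; S(2,2) = 33.7652
  k=3: S(3,0) = 62.8079; S(3,1) = 49.0000; S(3,2) = 38.2277; S(3,3) = 29.8236
Terminal payoffs V(N, i) = max(S_T - K, 0):
  V(3,0) = 23.637944; V(3,1) = 9.830032; V(3,2) = 0.000000; V(3,3) = 0.000000
Backward induction: V(k, i) = exp(-r*dt) * [p * V(k+1, i) + (1-p) * V(k+1, i+1)].
  V(2,0) = exp(-r*dt) * [p*23.637944 + (1-p)*9.830032] = 16.527378
  V(2,1) = exp(-r*dt) * [p*9.830032 + (1-p)*0.000000] = 4.807471
  V(2,2) = exp(-r*dt) * [p*0.000000 + (1-p)*0.000000] = 0.000000
  V(1,0) = exp(-r*dt) * [p*16.527378 + (1-p)*4.807471] = 10.512039
  V(1,1) = exp(-r*dt) * [p*4.807471 + (1-p)*0.000000] = 2.351140
  V(0,0) = exp(-r*dt) * [p*10.512039 + (1-p)*2.351140] = 6.329020

Answer: Price = V(0,0) = 6.3290
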